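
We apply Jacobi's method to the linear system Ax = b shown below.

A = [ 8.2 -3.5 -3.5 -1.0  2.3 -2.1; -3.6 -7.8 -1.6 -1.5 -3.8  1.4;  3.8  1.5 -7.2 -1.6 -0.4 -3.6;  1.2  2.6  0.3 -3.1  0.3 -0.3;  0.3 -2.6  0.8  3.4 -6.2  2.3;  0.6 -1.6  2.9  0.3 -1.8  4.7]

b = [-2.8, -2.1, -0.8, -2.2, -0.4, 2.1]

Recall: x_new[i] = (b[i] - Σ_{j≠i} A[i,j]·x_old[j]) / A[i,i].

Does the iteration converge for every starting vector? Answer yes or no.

no

Let D = diag(8.2, -7.8, -7.2, -3.1, -6.2, 4.7); L, U the strict triangles.
T_J = -D⁻¹(L+U): T[1,2] = -(-1.6)/(-7.8) = -0.2051; T[1,1] = 0.
  T[0,:] = [+0.0000, +0.4268, +0.4268, +0.1220, -0.2805, +0.2561]
  T[1,:] = [-0.4615, +0.0000, -0.2051, -0.1923, -0.4872, +0.1795]
  T[2,:] = [+0.5278, +0.2083, +0.0000, -0.2222, -0.0556, -0.5000]
  T[3,:] = [+0.3871, +0.8387, +0.0968, +0.0000, +0.0968, -0.0968]
  T[4,:] = [+0.0484, -0.4194, +0.1290, +0.5484, +0.0000, +0.3710]
  T[5,:] = [-0.1277, +0.3404, -0.6170, -0.0638, +0.3830, +0.0000]
|roots of det(T-λI)|: 1.1297, 0.8243, 0.8243, 0.6750, 0.3492, 0.0015.
ρ = 1.1297; 1.1297 > 1 ⇒ diverges.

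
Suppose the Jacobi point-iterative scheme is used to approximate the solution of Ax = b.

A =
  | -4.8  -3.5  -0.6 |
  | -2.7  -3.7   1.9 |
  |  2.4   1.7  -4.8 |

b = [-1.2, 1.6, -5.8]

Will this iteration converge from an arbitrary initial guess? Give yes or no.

A = D + L + U where D = diag(-4.8, -3.7, -4.8).
T_J = -D⁻¹(L+U): T[1,0] = -(-2.7)/(-3.7) = -0.7297; T[1,1] = 0.
  T[0,:] = [+0.0000, -0.7292, -0.1250]
  T[1,:] = [-0.7297, +0.0000, +0.5135]
  T[2,:] = [+0.5000, +0.3542, +0.0000]
eigenvalue magnitudes: 0.9068, 0.6398, 0.2670.
spectral radius ρ = 0.9068; 0.9068 < 1 ⇒ converges.

yes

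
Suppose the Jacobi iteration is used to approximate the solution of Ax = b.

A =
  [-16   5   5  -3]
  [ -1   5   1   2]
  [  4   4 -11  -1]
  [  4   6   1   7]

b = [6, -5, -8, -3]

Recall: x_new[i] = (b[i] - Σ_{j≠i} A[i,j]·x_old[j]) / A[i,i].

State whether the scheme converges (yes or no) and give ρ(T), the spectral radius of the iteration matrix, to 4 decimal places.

Write A = D+L+U with D = diag(-16, 5, -11, 7).
Jacobi: T = -D⁻¹(L+U), T[3,1] = -(6)/(7) = -0.8571; T[3,3] = 0.
  T[0,:] = [+0.0000, +0.3125, +0.3125, -0.1875]
  T[1,:] = [+0.2000, +0.0000, -0.2000, -0.4000]
  T[2,:] = [+0.3636, +0.3636, +0.0000, -0.0909]
  T[3,:] = [-0.5714, -0.8571, -0.1429, +0.0000]
moduli |λ_i(T)| = 0.8456, 0.5383, 0.3546, 0.0473.
spectral radius ρ = 0.8456; 0.8456 < 1, so it converges for any x₀.

yes, ρ = 0.8456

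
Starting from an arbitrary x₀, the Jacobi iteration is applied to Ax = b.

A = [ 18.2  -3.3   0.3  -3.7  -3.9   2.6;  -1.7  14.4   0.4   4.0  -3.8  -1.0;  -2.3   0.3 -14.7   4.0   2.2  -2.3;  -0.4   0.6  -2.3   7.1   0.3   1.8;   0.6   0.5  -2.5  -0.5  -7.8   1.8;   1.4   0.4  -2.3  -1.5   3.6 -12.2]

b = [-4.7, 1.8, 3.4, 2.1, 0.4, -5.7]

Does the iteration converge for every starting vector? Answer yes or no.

Diagonal D = diag(18.2, 14.4, -14.7, 7.1, -7.8, -12.2); L, U strict lower/upper.
Jacobi: T = -D⁻¹(L+U), T[5,0] = -(1.4)/(-12.2) = +0.1148; T[5,5] = 0.
  T[0,:] = [+0.0000, +0.1813, -0.0165, +0.2033, +0.2143, -0.1429]
  T[1,:] = [+0.1181, +0.0000, -0.0278, -0.2778, +0.2639, +0.0694]
  T[2,:] = [-0.1565, +0.0204, +0.0000, +0.2721, +0.1497, -0.1565]
  T[3,:] = [+0.0563, -0.0845, +0.3239, +0.0000, -0.0423, -0.2535]
  T[4,:] = [+0.0769, +0.0641, -0.3205, -0.0641, +0.0000, +0.2308]
  T[5,:] = [+0.1148, +0.0328, -0.1885, -0.1230, +0.2951, +0.0000]
eigenvalue magnitudes: 0.5547, 0.3961, 0.2108, 0.0968, 0.0968, 0.0850.
spectral radius ρ = 0.5547; 0.5547 < 1 ⇒ converges.

yes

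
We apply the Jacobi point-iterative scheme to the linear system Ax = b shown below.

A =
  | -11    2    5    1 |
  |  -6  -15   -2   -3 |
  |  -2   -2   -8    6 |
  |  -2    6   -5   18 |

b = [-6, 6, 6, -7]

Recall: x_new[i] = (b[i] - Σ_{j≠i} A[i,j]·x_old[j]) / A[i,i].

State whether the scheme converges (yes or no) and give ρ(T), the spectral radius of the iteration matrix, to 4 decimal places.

yes, ρ = 0.6941

Write A = D+L+U with D = diag(-11, -15, -8, 18).
Jacobi T = -D⁻¹(L+U): T[3,2] = -(-5)/(18) = +0.2778; T[3,3] = 0.
  T[0,:] = [+0.0000  +0.1818  +0.4545  +0.0909]
  T[1,:] = [-0.4000  +0.0000  -0.1333  -0.2000]
  T[2,:] = [-0.2500  -0.2500  +0.0000  +0.7500]
  T[3,:] = [+0.1111  -0.3333  +0.2778  +0.0000]
|eigenvalues of T|: 0.6941, 0.4875, 0.4875, 0.4389.
ρ(T) = max|λ| = 0.6941; 0.6941 < 1, so it converges for any x₀.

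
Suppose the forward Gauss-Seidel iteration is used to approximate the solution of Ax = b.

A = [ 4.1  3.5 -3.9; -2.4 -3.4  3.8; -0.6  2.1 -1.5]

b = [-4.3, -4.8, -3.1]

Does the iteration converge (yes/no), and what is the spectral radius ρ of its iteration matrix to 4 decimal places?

Diagonal D = diag(4.1, -3.4, -1.5); L, U strict lower/upper.
GS T = -(D+L)⁻¹U: row 0 first, T[0,2] = -(-3.9)/(4.1) = +0.9512; later rows by forward substitution.
  T[0,:] = [+0.0000 -0.8537 +0.9512]
  T[1,:] = [+0.0000 +0.6026 +0.4462]
  T[2,:] = [+0.0000 +1.1851 +0.2442]
|roots of det(T-λI)|: 1.1723, 0.3255, 0.0000.
ρ = 1.1723; 1.1723 > 1 ⇒ diverges.

no, ρ = 1.1723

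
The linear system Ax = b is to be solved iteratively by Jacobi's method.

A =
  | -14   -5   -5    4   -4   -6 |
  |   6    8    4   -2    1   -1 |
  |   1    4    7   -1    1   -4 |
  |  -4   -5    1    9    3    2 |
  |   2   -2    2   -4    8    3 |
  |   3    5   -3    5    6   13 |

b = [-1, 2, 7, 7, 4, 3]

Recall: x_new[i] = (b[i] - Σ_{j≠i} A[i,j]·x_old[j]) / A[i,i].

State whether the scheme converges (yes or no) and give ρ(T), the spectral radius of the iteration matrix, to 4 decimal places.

Write A = D+L+U with D = diag(-14, 8, 7, 9, 8, 13).
Jacobi: T = -D⁻¹(L+U), T[4,1] = -(-2)/(8) = +0.2500; T[4,4] = 0.
  T[0,:] = [+0.0000, -0.3571, -0.3571, +0.2857, -0.2857, -0.4286]
  T[1,:] = [-0.7500, +0.0000, -0.5000, +0.2500, -0.1250, +0.1250]
  T[2,:] = [-0.1429, -0.5714, +0.0000, +0.1429, -0.1429, +0.5714]
  T[3,:] = [+0.4444, +0.5556, -0.1111, +0.0000, -0.3333, -0.2222]
  T[4,:] = [-0.2500, +0.2500, -0.2500, +0.5000, +0.0000, -0.3750]
  T[5,:] = [-0.2308, -0.3846, +0.2308, -0.3846, -0.4615, +0.0000]
|eigenvalues of T|: 1.1229, 0.8055, 0.8055, 0.5805, 0.4030, 0.4030.
ρ = 1.1229; 1.1229 > 1: divergent.

no, ρ = 1.1229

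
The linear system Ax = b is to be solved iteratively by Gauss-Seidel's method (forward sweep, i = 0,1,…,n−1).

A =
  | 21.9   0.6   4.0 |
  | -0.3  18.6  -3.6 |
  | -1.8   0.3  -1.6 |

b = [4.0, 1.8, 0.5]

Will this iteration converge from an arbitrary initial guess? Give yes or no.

yes

A = D + L + U where D = diag(21.9, 18.6, -1.6).
T_GS = -(D+L)⁻¹U: row 0 first, T[0,2] = -(4)/(21.9) = -0.1826; later rows by forward substitution.
  T[0,:] = [+0.0000  -0.0274  -0.1826]
  T[1,:] = [+0.0000  -0.0004  +0.1906]
  T[2,:] = [+0.0000  +0.0307  +0.2412]
moduli |λ_i(T)| = 0.2634, 0.0226, 0.0000.
ρ = 0.2634; 0.2634 < 1 ⇒ converges.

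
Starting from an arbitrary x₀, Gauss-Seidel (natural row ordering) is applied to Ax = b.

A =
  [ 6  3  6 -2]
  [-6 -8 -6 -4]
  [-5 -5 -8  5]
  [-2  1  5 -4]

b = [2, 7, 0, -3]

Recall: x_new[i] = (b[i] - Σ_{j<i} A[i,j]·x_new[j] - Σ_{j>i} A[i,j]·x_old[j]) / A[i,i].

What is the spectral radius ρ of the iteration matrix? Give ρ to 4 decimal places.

Split A = D + L + U, D = diag(6, -8, -8, -4).
GS T = -(D+L)⁻¹U: row 0 first, T[0,1] = -(3)/(6) = -0.5000; later rows by forward substitution.
  T[0,:] = [+0.0000 -0.5000 -1.0000 +0.3333]
  T[1,:] = [+0.0000 +0.3750 +0.0000 -0.7500]
  T[2,:] = [+0.0000 +0.0781 +0.6250 +0.8854]
  T[3,:] = [+0.0000 +0.4414 +1.2812 +0.7526]
|λ(T)| sorted: 1.5909, 0.3640, 0.2023, 0.0000.
ρ(T) = max|λ| = 1.5909; 1.5909 > 1 ⇒ diverges.

1.5909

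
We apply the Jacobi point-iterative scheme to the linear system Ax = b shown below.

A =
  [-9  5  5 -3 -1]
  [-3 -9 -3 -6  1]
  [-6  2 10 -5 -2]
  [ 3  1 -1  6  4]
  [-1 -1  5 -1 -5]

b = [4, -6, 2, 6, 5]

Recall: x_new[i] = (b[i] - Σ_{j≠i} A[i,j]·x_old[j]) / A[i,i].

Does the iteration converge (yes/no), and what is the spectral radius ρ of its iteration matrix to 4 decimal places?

Split A = D + L + U, D = diag(-9, -9, 10, 6, -5).
T_J = -D⁻¹(L+U): T[4,0] = -(-1)/(-5) = -0.2000; T[4,4] = 0.
  T[0,:] = [+0.0000, +0.5556, +0.5556, -0.3333, -0.1111]
  T[1,:] = [-0.3333, +0.0000, -0.3333, -0.6667, +0.1111]
  T[2,:] = [+0.6000, -0.2000, +0.0000, +0.5000, +0.2000]
  T[3,:] = [-0.5000, -0.1667, +0.1667, +0.0000, -0.6667]
  T[4,:] = [-0.2000, -0.2000, +1.0000, -0.2000, +0.0000]
|λ(T)| sorted: 1.1819, 0.6508, 0.6508, 0.5911, 0.3149.
ρ(T) = max|λ| = 1.1819; 1.1819 > 1, so it fails to converge.

no, ρ = 1.1819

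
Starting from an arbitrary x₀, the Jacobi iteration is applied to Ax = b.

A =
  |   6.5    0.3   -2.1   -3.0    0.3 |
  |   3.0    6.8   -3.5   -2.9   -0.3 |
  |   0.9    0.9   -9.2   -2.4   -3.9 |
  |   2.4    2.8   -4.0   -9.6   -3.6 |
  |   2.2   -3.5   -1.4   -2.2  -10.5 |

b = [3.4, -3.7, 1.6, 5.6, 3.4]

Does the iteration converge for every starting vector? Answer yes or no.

yes

Write A = D+L+U with D = diag(6.5, 6.8, -9.2, -9.6, -10.5).
Jacobi T = -D⁻¹(L+U): T[2,1] = -(0.9)/(-9.2) = +0.0978; T[2,2] = 0.
  T[0,:] = [+0.0000, -0.0462, +0.3231, +0.4615, -0.0462]
  T[1,:] = [-0.4412, +0.0000, +0.5147, +0.4265, +0.0441]
  T[2,:] = [+0.0978, +0.0978, +0.0000, -0.2609, -0.4239]
  T[3,:] = [+0.2500, +0.2917, -0.4167, +0.0000, -0.3750]
  T[4,:] = [+0.2095, -0.3333, -0.1333, -0.2095, +0.0000]
eigenvalue magnitudes: 0.8416, 0.4439, 0.4439, 0.2635, 0.2458.
ρ = 0.8416; 0.8416 < 1 ⇒ converges.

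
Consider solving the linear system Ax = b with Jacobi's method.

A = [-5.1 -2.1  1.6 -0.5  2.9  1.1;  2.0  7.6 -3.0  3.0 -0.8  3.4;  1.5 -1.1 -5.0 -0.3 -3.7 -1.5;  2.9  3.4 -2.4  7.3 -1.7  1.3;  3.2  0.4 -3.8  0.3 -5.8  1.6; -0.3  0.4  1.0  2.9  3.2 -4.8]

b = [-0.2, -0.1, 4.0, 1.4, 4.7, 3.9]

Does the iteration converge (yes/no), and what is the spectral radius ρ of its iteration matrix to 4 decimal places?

no, ρ = 1.1701

Let D = diag(-5.1, 7.6, -5, 7.3, -5.8, -4.8); L, U the strict triangles.
Jacobi T = -D⁻¹(L+U): T[3,1] = -(3.4)/(7.3) = -0.4658; T[3,3] = 0.
  T[0,:] = [+0.0000 -0.4118 +0.3137 -0.0980 +0.5686 +0.2157]
  T[1,:] = [-0.2632 +0.0000 +0.3947 -0.3947 +0.1053 -0.4474]
  T[2,:] = [+0.3000 -0.2200 +0.0000 -0.0600 -0.7400 -0.3000]
  T[3,:] = [-0.3973 -0.4658 +0.3288 +0.0000 +0.2329 -0.1781]
  T[4,:] = [+0.5517 +0.0690 -0.6552 +0.0517 +0.0000 +0.2759]
  T[5,:] = [-0.0625 +0.0833 +0.2083 +0.6042 +0.6667 +0.0000]
moduli |λ_i(T)| = 1.1701, 0.8911, 0.5121, 0.5121, 0.4169, 0.4169.
ρ(T) = max|λ| = 1.1701; 1.1701 > 1: divergent.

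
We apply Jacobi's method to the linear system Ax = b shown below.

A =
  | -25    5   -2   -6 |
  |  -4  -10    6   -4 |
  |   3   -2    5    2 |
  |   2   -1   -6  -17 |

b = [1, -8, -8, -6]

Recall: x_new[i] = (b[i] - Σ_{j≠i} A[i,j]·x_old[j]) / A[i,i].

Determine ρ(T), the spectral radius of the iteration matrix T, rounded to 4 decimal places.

Diagonal D = diag(-25, -10, 5, -17); L, U strict lower/upper.
Jacobi: T = -D⁻¹(L+U), T[0,3] = -(-6)/(-25) = -0.2400; T[0,0] = 0.
  T[0,:] = [+0.0000  +0.2000  -0.0800  -0.2400]
  T[1,:] = [-0.4000  +0.0000  +0.6000  -0.4000]
  T[2,:] = [-0.6000  +0.4000  +0.0000  -0.4000]
  T[3,:] = [+0.1176  -0.0588  -0.3529  +0.0000]
eigenvalue magnitudes: 0.6068, 0.4280, 0.4280, 0.1981.
ρ(T) = max|λ| = 0.6068; 0.6068 < 1, so it converges for any x₀.

0.6068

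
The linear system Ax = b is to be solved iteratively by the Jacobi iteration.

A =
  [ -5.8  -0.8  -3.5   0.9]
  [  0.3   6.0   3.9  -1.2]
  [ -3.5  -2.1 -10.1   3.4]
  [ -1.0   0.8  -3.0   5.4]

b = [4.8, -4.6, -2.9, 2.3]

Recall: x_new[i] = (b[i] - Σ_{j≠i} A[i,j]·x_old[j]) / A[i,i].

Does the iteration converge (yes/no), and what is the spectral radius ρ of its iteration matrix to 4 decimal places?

yes, ρ = 0.8212

Let D = diag(-5.8, 6, -10.1, 5.4); L, U the strict triangles.
T_J = -D⁻¹(L+U): T[0,1] = -(-0.8)/(-5.8) = -0.1379; T[0,0] = 0.
  T[0,:] = [+0.0000, -0.1379, -0.6034, +0.1552]
  T[1,:] = [-0.0500, +0.0000, -0.6500, +0.2000]
  T[2,:] = [-0.3465, -0.2079, +0.0000, +0.3366]
  T[3,:] = [+0.1852, -0.1481, +0.5556, +0.0000]
moduli |λ_i(T)| = 0.8212, 0.6387, 0.1434, 0.1434.
ρ(T) = max|λ| = 0.8212; 0.8212 < 1 ⇒ converges.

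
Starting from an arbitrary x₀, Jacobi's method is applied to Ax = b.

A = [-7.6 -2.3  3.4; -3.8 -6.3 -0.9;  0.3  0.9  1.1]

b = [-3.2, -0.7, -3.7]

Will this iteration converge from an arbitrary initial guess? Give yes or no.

Write A = D+L+U with D = diag(-7.6, -6.3, 1.1).
T_J = -D⁻¹(L+U): T[2,0] = -(0.3)/(1.1) = -0.2727; T[2,2] = 0.
  T[0,:] = [+0.0000, -0.3026, +0.4474]
  T[1,:] = [-0.6032, +0.0000, -0.1429]
  T[2,:] = [-0.2727, -0.8182, +0.0000]
|λ(T)| sorted: 0.6923, 0.5494, 0.5494.
spectral radius ρ = 0.6923; 0.6923 < 1, so it converges for any x₀.

yes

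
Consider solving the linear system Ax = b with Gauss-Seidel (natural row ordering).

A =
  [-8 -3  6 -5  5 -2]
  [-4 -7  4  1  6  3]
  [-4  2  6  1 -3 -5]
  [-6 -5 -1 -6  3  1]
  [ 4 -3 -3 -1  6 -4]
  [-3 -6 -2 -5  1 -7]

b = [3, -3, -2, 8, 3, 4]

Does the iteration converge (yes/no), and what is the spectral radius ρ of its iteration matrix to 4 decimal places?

no, ρ = 1.1579

Write A = D+L+U with D = diag(-8, -7, 6, -6, 6, -7).
GS T = -(D+L)⁻¹U: row 0 first, T[0,5] = -(-2)/(-8) = -0.2500; later rows by forward substitution.
  T[0,:] = [+0.0000  -0.3750  +0.7500  -0.6250  +0.6250  -0.2500]
  T[1,:] = [+0.0000  +0.2143  +0.1429  +0.5000  +0.5000  +0.5714]
  T[2,:] = [+0.0000  -0.3214  +0.4524  -0.7500  +0.7500  +0.4762]
  T[3,:] = [+0.0000  +0.2500  -0.9444  +0.3333  -0.6667  -0.1389]
  T[4,:] = [+0.0000  +0.2381  -0.3598  +0.3472  +0.0972  +1.3340]
  T[5,:] = [+0.0000  -0.0757  +0.0501  -0.1349  -0.4206  -0.2289]
eigenvalue magnitudes: 1.1579, 0.8314, 0.8314, 0.3819, 0.0167, 0.0000.
ρ(T) = max|λ| = 1.1579; 1.1579 > 1, so it fails to converge.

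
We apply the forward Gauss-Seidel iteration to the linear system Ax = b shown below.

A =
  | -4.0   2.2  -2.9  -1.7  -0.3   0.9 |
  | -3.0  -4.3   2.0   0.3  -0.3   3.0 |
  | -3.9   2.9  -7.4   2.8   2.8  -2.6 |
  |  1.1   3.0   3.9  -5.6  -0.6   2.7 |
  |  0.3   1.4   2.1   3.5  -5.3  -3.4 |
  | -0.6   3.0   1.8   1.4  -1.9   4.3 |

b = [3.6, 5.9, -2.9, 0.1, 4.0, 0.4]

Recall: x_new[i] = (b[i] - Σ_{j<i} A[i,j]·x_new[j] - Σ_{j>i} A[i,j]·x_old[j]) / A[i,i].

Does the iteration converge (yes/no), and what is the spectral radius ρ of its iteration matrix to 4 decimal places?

Write A = D+L+U with D = diag(-4, -4.3, -7.4, -5.6, -5.3, 4.3).
GS T = -(D+L)⁻¹U: row 0 first, T[0,1] = -(2.2)/(-4) = +0.5500; later rows by forward substitution.
  T[0,:] = [+0.0000, +0.5500, -0.7250, -0.4250, -0.0750, +0.2250]
  T[1,:] = [+0.0000, -0.3837, +0.9709, +0.3663, -0.0174, +0.5407]
  T[2,:] = [+0.0000, -0.4402, +0.7626, +0.7459, +0.4111, -0.2580]
  T[3,:] = [+0.0000, -0.4041, +0.9088, +0.6322, +0.1551, +0.6363]
  T[4,:] = [+0.0000, -0.5115, +1.1178, +0.7857, +0.2564, -0.1680]
  T[5,:] = [+0.0000, +0.4343, -0.8998, -0.4857, -0.1076, -0.5192]
|λ(T)| sorted: 1.5851, 0.8146, 0.1433, 0.0708, 0.0708, 0.0000.
spectral radius ρ = 1.5851; 1.5851 > 1, so it fails to converge.

no, ρ = 1.5851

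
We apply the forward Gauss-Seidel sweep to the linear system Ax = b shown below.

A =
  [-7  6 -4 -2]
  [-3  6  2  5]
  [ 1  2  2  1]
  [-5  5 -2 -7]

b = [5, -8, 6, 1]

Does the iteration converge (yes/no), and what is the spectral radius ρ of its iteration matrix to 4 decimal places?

no, ρ = 1.3046

Let D = diag(-7, 6, 2, -7); L, U the strict triangles.
T_GS = -(D+L)⁻¹U: row 0 first, T[0,1] = -(6)/(-7) = +0.8571; later rows by forward substitution.
  T[0,:] = [+0.0000  +0.8571  -0.5714  -0.2857]
  T[1,:] = [+0.0000  +0.4286  -0.6190  -0.9762]
  T[2,:] = [+0.0000  -0.8571  +0.9048  +0.6190]
  T[3,:] = [+0.0000  -0.0612  -0.2925  -0.6701]
|eigenvalues of T|: 1.3046, 0.7462, 0.1048, 0.0000.
ρ = 1.3046; 1.3046 > 1, so it fails to converge.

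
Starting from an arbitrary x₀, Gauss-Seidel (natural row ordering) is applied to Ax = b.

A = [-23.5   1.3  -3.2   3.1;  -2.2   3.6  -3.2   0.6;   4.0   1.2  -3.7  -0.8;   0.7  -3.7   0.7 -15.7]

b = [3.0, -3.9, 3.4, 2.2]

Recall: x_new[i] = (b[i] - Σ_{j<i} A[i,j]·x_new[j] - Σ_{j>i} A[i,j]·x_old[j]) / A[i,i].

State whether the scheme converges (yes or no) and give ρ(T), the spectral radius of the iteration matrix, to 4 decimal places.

yes, ρ = 0.3594

Write A = D+L+U with D = diag(-23.5, 3.6, -3.7, -15.7).
GS T = -(D+L)⁻¹U: row 0 first, T[0,3] = -(3.1)/(-23.5) = +0.1319; later rows by forward substitution.
  T[0,:] = [+0.0000, +0.0553, -0.1362, +0.1319]
  T[1,:] = [+0.0000, +0.0338, +0.8057, -0.0861]
  T[2,:] = [+0.0000, +0.0708, +0.1141, -0.1015]
  T[3,:] = [+0.0000, -0.0023, -0.1909, +0.0216]
|roots of det(T-λI)|: 0.3594, 0.1965, 0.0067, 0.0000.
spectral radius ρ = 0.3594; 0.3594 < 1 ⇒ converges.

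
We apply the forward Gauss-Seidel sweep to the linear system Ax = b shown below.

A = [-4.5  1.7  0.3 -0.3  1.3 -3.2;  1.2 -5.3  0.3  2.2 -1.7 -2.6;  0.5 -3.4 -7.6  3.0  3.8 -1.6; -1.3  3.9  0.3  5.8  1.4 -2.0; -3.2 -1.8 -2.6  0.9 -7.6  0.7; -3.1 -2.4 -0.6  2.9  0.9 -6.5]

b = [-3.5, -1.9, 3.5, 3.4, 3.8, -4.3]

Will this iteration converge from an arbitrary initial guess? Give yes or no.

yes

Split A = D + L + U, D = diag(-4.5, -5.3, -7.6, 5.8, -7.6, -6.5).
Gauss-Seidel: T = -(D+L)⁻¹U, row 0 first, T[0,3] = -(-0.3)/(-4.5) = -0.0667; later rows by forward substitution.
  T[0,:] = [+0.0000  +0.3778  +0.0667  -0.0667  +0.2889  -0.7111]
  T[1,:] = [+0.0000  +0.0855  +0.0717  +0.4000  -0.2553  -0.6516]
  T[2,:] = [+0.0000  -0.0134  -0.0277  +0.2114  +0.6332  +0.0342]
  T[3,:] = [+0.0000  +0.0279  -0.0318  -0.2948  -0.0377  +0.6218]
  T[4,:] = [+0.0000  -0.1714  -0.0393  -0.1739  -0.2823  +0.6078]
  T[5,:] = [+0.0000  -0.2218  -0.0754  -0.2910  -0.1578  +0.9381]
|λ(T)| sorted: 0.8241, 0.3326, 0.1998, 0.1126, 0.0145, 0.0000.
ρ = 0.8241; 0.8241 < 1: convergent.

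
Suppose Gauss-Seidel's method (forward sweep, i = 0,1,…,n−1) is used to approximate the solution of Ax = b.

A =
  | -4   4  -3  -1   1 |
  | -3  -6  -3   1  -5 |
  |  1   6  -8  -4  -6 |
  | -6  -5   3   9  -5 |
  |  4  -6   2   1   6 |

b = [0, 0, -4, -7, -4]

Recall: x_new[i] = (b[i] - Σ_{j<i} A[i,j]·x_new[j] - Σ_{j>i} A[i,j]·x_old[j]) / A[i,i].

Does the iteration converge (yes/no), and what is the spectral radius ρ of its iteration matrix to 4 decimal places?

Split A = D + L + U, D = diag(-4, -6, -8, 9, 6).
Gauss-Seidel: T = -(D+L)⁻¹U, row 0 first, T[0,2] = -(-3)/(-4) = -0.7500; later rows by forward substitution.
  T[0,:] = [+0.0000 +1.0000 -0.7500 -0.2500 +0.2500]
  T[1,:] = [+0.0000 -0.5000 -0.1250 +0.2917 -0.9583]
  T[2,:] = [+0.0000 -0.2500 -0.1875 -0.3125 -1.4375]
  T[3,:] = [+0.0000 +0.4722 -0.5069 +0.0995 +0.6690]
  T[4,:] = [+0.0000 -1.1620 +0.5220 +0.5459 -0.7573]
|roots of det(T-λI)|: 1.6182, 0.4122, 0.3726, 0.3726, 0.0000.
spectral radius ρ = 1.6182; 1.6182 > 1, so it fails to converge.

no, ρ = 1.6182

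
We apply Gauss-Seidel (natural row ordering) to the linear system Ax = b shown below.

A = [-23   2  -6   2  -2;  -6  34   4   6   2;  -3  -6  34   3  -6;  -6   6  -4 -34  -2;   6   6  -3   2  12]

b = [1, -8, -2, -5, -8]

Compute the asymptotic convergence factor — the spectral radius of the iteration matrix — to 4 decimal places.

Let D = diag(-23, 34, 34, -34, 12); L, U the strict triangles.
GS T = -(D+L)⁻¹U: row 0 first, T[0,4] = -(-2)/(-23) = -0.0870; later rows by forward substitution.
  T[0,:] = [+0.0000, +0.0870, -0.2609, +0.0870, -0.0870]
  T[1,:] = [+0.0000, +0.0153, -0.1637, -0.1611, -0.0742]
  T[2,:] = [+0.0000, +0.0104, -0.0519, -0.1090, +0.1557]
  T[3,:] = [+0.0000, -0.0139, +0.0233, -0.0310, -0.0749]
  T[4,:] = [+0.0000, -0.0462, +0.1954, +0.0150, +0.1320]
|roots of det(T-λI)|: 0.2608, 0.1000, 0.1000, 0.0102, 0.0000.
spectral radius ρ = 0.2608; 0.2608 < 1: convergent.

0.2608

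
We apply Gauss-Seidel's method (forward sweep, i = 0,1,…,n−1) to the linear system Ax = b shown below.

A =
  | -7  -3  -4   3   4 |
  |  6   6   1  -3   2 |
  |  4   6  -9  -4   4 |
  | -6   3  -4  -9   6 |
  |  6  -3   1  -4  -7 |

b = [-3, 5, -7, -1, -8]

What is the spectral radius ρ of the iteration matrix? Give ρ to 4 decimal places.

1.4580

Let D = diag(-7, 6, -9, -9, -7); L, U the strict triangles.
Gauss-Seidel: T = -(D+L)⁻¹U, row 0 first, T[0,4] = -(4)/(-7) = +0.5714; later rows by forward substitution.
  T[0,:] = [+0.0000, -0.4286, -0.5714, +0.4286, +0.5714]
  T[1,:] = [+0.0000, +0.4286, +0.4048, +0.0714, -0.9048]
  T[2,:] = [+0.0000, +0.0952, +0.0159, -0.2063, +0.0952]
  T[3,:] = [+0.0000, +0.3862, +0.5088, -0.1702, -0.0582]
  T[4,:] = [+0.0000, -0.7581, -0.9518, +0.4045, +0.9244]
moduli |λ_i(T)| = 1.4580, 0.2953, 0.2953, 0.1427, 0.0000.
spectral radius ρ = 1.4580; 1.4580 > 1 ⇒ diverges.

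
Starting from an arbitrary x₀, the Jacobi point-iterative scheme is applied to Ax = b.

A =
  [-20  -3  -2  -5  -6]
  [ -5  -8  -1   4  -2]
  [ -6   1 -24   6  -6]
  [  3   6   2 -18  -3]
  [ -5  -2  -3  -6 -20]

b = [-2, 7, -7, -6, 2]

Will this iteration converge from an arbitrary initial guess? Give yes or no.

yes

A = D + L + U where D = diag(-20, -8, -24, -18, -20).
Jacobi: T = -D⁻¹(L+U), T[1,2] = -(-1)/(-8) = -0.1250; T[1,1] = 0.
  T[0,:] = [+0.0000  -0.1500  -0.1000  -0.2500  -0.3000]
  T[1,:] = [-0.6250  +0.0000  -0.1250  +0.5000  -0.2500]
  T[2,:] = [-0.2500  +0.0417  +0.0000  +0.2500  -0.2500]
  T[3,:] = [+0.1667  +0.3333  +0.1111  +0.0000  -0.1667]
  T[4,:] = [-0.2500  -0.1000  -0.1500  -0.3000  +0.0000]
|λ(T)| sorted: 0.6247, 0.5065, 0.5065, 0.3064, 0.0360.
ρ(T) = max|λ| = 0.6247; 0.6247 < 1 ⇒ converges.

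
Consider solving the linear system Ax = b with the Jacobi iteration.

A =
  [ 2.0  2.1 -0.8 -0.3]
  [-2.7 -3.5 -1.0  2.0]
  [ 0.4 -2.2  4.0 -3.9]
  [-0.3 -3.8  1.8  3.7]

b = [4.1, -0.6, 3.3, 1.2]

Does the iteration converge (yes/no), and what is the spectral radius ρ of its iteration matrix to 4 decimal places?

Let D = diag(2, -3.5, 4, 3.7); L, U the strict triangles.
Jacobi: T = -D⁻¹(L+U), T[0,2] = -(-0.8)/(2) = +0.4000; T[0,0] = 0.
  T[0,:] = [+0.0000, -1.0500, +0.4000, +0.1500]
  T[1,:] = [-0.7714, +0.0000, -0.2857, +0.5714]
  T[2,:] = [-0.1000, +0.5500, +0.0000, +0.9750]
  T[3,:] = [+0.0811, +1.0270, -0.4865, +0.0000]
moduli |λ_i(T)| = 1.2112, 0.7093, 0.7093, 0.2309.
spectral radius ρ = 1.2112; 1.2112 > 1: divergent.

no, ρ = 1.2112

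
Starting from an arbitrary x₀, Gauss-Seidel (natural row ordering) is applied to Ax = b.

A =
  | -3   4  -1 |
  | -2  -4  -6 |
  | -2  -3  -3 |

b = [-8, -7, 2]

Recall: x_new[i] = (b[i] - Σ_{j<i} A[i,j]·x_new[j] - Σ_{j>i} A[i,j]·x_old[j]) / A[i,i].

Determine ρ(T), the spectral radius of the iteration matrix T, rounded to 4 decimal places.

Write A = D+L+U with D = diag(-3, -4, -3).
Gauss-Seidel: T = -(D+L)⁻¹U, row 0 first, T[0,2] = -(-1)/(-3) = -0.3333; later rows by forward substitution.
  T[0,:] = [+0.0000 +1.3333 -0.3333]
  T[1,:] = [+0.0000 -0.6667 -1.3333]
  T[2,:] = [+0.0000 -0.2222 +1.5556]
eigenvalue magnitudes: 1.6817, 0.7928, 0.0000.
spectral radius ρ = 1.6817; 1.6817 > 1 ⇒ diverges.

1.6817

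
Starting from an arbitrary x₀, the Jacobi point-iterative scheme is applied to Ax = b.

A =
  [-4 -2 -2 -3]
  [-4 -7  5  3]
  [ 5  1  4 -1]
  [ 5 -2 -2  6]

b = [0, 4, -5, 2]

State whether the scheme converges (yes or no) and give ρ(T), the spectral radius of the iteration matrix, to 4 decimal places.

Write A = D+L+U with D = diag(-4, -7, 4, 6).
Jacobi: T = -D⁻¹(L+U), T[1,2] = -(5)/(-7) = +0.7143; T[1,1] = 0.
  T[0,:] = [+0.0000, -0.5000, -0.5000, -0.7500]
  T[1,:] = [-0.5714, +0.0000, +0.7143, +0.4286]
  T[2,:] = [-1.2500, -0.2500, +0.0000, +0.2500]
  T[3,:] = [-0.8333, +0.3333, +0.3333, +0.0000]
|eigenvalues of T|: 1.5636, 0.8318, 0.5029, 0.5029.
ρ(T) = max|λ| = 1.5636; 1.5636 > 1 ⇒ diverges.

no, ρ = 1.5636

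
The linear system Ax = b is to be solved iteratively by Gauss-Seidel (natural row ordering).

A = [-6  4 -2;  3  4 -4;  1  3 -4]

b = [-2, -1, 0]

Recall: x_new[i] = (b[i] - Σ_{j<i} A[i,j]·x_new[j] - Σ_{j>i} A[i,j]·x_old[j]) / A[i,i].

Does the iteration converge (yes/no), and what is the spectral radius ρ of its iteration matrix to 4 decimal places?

Write A = D+L+U with D = diag(-6, 4, -4).
Gauss-Seidel: T = -(D+L)⁻¹U, row 0 first, T[0,1] = -(4)/(-6) = +0.6667; later rows by forward substitution.
  T[0,:] = [+0.0000, +0.6667, -0.3333]
  T[1,:] = [+0.0000, -0.5000, +1.2500]
  T[2,:] = [+0.0000, -0.2083, +0.8542]
|λ(T)| sorted: 0.6221, 0.2679, 0.0000.
ρ = 0.6221; 0.6221 < 1 ⇒ converges.

yes, ρ = 0.6221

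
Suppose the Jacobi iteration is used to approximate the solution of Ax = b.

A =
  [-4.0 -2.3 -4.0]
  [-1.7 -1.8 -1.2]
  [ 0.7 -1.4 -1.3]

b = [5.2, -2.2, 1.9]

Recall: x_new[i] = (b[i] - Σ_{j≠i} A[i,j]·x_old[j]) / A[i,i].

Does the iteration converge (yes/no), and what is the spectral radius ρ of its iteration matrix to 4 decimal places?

no, ρ = 1.1858

Split A = D + L + U, D = diag(-4, -1.8, -1.3).
Jacobi: T = -D⁻¹(L+U), T[1,0] = -(-1.7)/(-1.8) = -0.9444; T[1,1] = 0.
  T[0,:] = [+0.0000 -0.5750 -1.0000]
  T[1,:] = [-0.9444 +0.0000 -0.6667]
  T[2,:] = [+0.5385 -1.0769 +0.0000]
moduli |λ_i(T)| = 1.1858, 0.8268, 0.8268.
ρ = 1.1858; 1.1858 > 1: divergent.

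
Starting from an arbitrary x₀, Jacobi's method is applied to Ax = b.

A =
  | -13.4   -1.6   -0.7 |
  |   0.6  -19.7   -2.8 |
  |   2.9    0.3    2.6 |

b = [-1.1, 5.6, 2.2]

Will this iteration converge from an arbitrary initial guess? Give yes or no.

A = D + L + U where D = diag(-13.4, -19.7, 2.6).
Jacobi: T = -D⁻¹(L+U), T[0,2] = -(-0.7)/(-13.4) = -0.0522; T[0,0] = 0.
  T[0,:] = [+0.0000  -0.1194  -0.0522]
  T[1,:] = [+0.0305  +0.0000  -0.1421]
  T[2,:] = [-1.1154  -0.1154  +0.0000]
eigenvalue magnitudes: 0.3524, 0.2306, 0.2306.
spectral radius ρ = 0.3524; 0.3524 < 1, so it converges for any x₀.

yes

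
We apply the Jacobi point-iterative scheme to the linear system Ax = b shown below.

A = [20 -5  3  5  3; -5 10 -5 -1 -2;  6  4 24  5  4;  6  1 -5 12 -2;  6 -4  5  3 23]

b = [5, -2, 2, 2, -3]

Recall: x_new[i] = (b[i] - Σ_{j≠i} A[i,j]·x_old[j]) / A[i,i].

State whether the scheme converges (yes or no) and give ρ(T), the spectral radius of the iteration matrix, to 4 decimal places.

yes, ρ = 0.5983

Diagonal D = diag(20, 10, 24, 12, 23); L, U strict lower/upper.
T_J = -D⁻¹(L+U): T[2,0] = -(6)/(24) = -0.2500; T[2,2] = 0.
  T[0,:] = [+0.0000, +0.2500, -0.1500, -0.2500, -0.1500]
  T[1,:] = [+0.5000, +0.0000, +0.5000, +0.1000, +0.2000]
  T[2,:] = [-0.2500, -0.1667, +0.0000, -0.2083, -0.1667]
  T[3,:] = [-0.5000, -0.0833, +0.4167, +0.0000, +0.1667]
  T[4,:] = [-0.2609, +0.1739, -0.2174, -0.1304, +0.0000]
moduli |λ_i(T)| = 0.5983, 0.4837, 0.3231, 0.3231, 0.1081.
ρ = 0.5983; 0.5983 < 1, so it converges for any x₀.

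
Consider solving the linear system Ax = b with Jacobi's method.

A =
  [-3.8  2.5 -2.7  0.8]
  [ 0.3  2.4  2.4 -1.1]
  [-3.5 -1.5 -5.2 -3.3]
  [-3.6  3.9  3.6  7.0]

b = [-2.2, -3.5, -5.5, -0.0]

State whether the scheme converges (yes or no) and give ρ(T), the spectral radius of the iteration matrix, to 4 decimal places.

no, ρ = 1.2691

Split A = D + L + U, D = diag(-3.8, 2.4, -5.2, 7).
Jacobi: T = -D⁻¹(L+U), T[1,2] = -(2.4)/(2.4) = -1.0000; T[1,1] = 0.
  T[0,:] = [+0.0000  +0.6579  -0.7105  +0.2105]
  T[1,:] = [-0.1250  +0.0000  -1.0000  +0.4583]
  T[2,:] = [-0.6731  -0.2885  +0.0000  -0.6346]
  T[3,:] = [+0.5143  -0.5571  -0.5143  +0.0000]
|eigenvalues of T|: 1.2691, 0.8625, 0.6294, 0.6294.
spectral radius ρ = 1.2691; 1.2691 > 1, so it fails to converge.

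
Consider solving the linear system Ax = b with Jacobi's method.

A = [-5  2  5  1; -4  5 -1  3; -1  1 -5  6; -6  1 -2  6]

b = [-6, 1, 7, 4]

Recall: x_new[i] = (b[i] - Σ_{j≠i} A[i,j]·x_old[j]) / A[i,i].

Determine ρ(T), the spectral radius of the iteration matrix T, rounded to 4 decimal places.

1.2184

Let D = diag(-5, 5, -5, 6); L, U the strict triangles.
T_J = -D⁻¹(L+U): T[3,0] = -(-6)/(6) = +1.0000; T[3,3] = 0.
  T[0,:] = [+0.0000  +0.4000  +1.0000  +0.2000]
  T[1,:] = [+0.8000  +0.0000  +0.2000  -0.6000]
  T[2,:] = [-0.2000  +0.2000  +0.0000  +1.2000]
  T[3,:] = [+1.0000  -0.1667  +0.3333  +0.0000]
|λ(T)| sorted: 1.2184, 0.9805, 0.9805, 0.2322.
ρ = 1.2184; 1.2184 > 1, so it fails to converge.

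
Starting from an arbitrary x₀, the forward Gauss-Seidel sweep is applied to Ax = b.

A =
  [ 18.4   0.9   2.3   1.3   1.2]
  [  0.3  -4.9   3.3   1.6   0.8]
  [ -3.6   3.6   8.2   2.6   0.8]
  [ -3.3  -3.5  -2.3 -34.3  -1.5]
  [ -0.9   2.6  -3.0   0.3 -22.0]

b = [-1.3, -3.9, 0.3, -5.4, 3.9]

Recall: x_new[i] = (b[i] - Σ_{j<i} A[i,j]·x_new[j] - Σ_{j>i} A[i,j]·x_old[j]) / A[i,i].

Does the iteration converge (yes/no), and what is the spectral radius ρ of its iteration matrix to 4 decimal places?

yes, ρ = 0.2731

A = D + L + U where D = diag(18.4, -4.9, 8.2, -34.3, -22).
Gauss-Seidel: T = -(D+L)⁻¹U, row 0 first, T[0,1] = -(0.9)/(18.4) = -0.0489; later rows by forward substitution.
  T[0,:] = [+0.0000 -0.0489 -0.1250 -0.0707 -0.0652]
  T[1,:] = [+0.0000 -0.0030 +0.6658 +0.3222 +0.1593]
  T[2,:] = [+0.0000 -0.0202 -0.3472 -0.4895 -0.1961]
  T[3,:] = [+0.0000 +0.0064 -0.0326 +0.0067 -0.0406]
  T[4,:] = [+0.0000 +0.0045 +0.1307 +0.1078 +0.0477]
|roots of det(T-λI)|: 0.2731, 0.0482, 0.0482, 0.0294, 0.0000.
spectral radius ρ = 0.2731; 0.2731 < 1, so it converges for any x₀.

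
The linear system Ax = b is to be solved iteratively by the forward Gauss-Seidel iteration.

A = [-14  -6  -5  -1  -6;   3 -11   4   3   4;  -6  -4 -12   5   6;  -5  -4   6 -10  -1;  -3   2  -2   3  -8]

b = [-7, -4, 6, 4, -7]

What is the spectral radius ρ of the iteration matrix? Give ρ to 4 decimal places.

0.9061

Split A = D + L + U, D = diag(-14, -11, -12, -10, -8).
T_GS = -(D+L)⁻¹U: row 0 first, T[0,4] = -(-6)/(-14) = -0.4286; later rows by forward substitution.
  T[0,:] = [+0.0000, -0.4286, -0.3571, -0.0714, -0.4286]
  T[1,:] = [+0.0000, -0.1169, +0.2662, +0.2532, +0.2468]
  T[2,:] = [+0.0000, +0.2532, +0.0898, +0.3680, +0.6320]
  T[3,:] = [+0.0000, +0.4130, +0.1260, +0.1552, +0.3948]
  T[4,:] = [+0.0000, +0.2231, +0.2253, +0.0563, +0.2124]
eigenvalue magnitudes: 0.9061, 0.3201, 0.3201, 0.0262, 0.0000.
ρ = 0.9061; 0.9061 < 1: convergent.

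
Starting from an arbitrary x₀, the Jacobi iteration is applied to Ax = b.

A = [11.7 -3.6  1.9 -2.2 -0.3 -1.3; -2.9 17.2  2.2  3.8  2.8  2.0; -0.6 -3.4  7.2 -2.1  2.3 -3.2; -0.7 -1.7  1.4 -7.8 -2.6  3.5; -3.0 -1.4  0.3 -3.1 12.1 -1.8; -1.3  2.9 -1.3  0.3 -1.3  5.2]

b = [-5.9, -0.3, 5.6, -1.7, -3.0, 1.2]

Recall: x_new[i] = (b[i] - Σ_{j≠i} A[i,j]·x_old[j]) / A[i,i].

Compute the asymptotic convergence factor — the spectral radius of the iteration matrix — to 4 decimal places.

Write A = D+L+U with D = diag(11.7, 17.2, 7.2, -7.8, 12.1, 5.2).
Jacobi T = -D⁻¹(L+U): T[0,4] = -(-0.3)/(11.7) = +0.0256; T[0,0] = 0.
  T[0,:] = [+0.0000 +0.3077 -0.1624 +0.1880 +0.0256 +0.1111]
  T[1,:] = [+0.1686 +0.0000 -0.1279 -0.2209 -0.1628 -0.1163]
  T[2,:] = [+0.0833 +0.4722 +0.0000 +0.2917 -0.3194 +0.4444]
  T[3,:] = [-0.0897 -0.2179 +0.1795 +0.0000 -0.3333 +0.4487]
  T[4,:] = [+0.2479 +0.1157 -0.0248 +0.2562 +0.0000 +0.1488]
  T[5,:] = [+0.2500 -0.5577 +0.2500 -0.0577 +0.2500 +0.0000]
eigenvalue magnitudes: 0.5755, 0.4257, 0.4257, 0.2794, 0.1706, 0.1706.
ρ = 0.5755; 0.5755 < 1 ⇒ converges.

0.5755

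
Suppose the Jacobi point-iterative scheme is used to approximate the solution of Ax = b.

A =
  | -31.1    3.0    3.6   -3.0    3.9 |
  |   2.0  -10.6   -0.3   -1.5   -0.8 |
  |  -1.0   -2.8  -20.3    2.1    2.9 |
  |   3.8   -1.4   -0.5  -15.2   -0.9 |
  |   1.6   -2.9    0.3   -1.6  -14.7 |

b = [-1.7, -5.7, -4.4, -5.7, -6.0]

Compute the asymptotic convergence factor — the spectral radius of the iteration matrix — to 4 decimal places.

0.2759

A = D + L + U where D = diag(-31.1, -10.6, -20.3, -15.2, -14.7).
T_J = -D⁻¹(L+U): T[3,0] = -(3.8)/(-15.2) = +0.2500; T[3,3] = 0.
  T[0,:] = [+0.0000  +0.0965  +0.1158  -0.0965  +0.1254]
  T[1,:] = [+0.1887  +0.0000  -0.0283  -0.1415  -0.0755]
  T[2,:] = [-0.0493  -0.1379  +0.0000  +0.1034  +0.1429]
  T[3,:] = [+0.2500  -0.0921  -0.0329  +0.0000  -0.0592]
  T[4,:] = [+0.1088  -0.1973  +0.0204  -0.1088  +0.0000]
moduli |λ_i(T)| = 0.2759, 0.1811, 0.1811, 0.1593, 0.0776.
spectral radius ρ = 0.2759; 0.2759 < 1, so it converges for any x₀.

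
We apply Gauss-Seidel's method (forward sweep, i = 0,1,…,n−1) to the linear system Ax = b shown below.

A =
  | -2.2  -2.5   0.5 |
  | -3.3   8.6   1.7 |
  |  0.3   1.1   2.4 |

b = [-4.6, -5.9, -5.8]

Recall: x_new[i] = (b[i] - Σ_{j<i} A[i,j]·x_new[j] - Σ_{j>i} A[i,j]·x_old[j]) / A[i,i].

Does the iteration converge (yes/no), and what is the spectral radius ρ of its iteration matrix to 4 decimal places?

A = D + L + U where D = diag(-2.2, 8.6, 2.4).
GS T = -(D+L)⁻¹U: row 0 first, T[0,1] = -(-2.5)/(-2.2) = -1.1364; later rows by forward substitution.
  T[0,:] = [+0.0000, -1.1364, +0.2273]
  T[1,:] = [+0.0000, -0.4360, -0.1105]
  T[2,:] = [+0.0000, +0.3419, +0.0222]
|eigenvalues of T|: 0.3283, 0.0855, 0.0000.
ρ = 0.3283; 0.3283 < 1, so it converges for any x₀.

yes, ρ = 0.3283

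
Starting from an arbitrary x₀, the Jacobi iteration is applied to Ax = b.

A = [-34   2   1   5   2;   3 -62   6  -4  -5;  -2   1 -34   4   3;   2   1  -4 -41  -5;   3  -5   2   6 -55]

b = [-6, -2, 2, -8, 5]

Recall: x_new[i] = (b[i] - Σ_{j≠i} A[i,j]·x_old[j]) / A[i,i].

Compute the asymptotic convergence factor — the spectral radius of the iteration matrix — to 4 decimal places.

A = D + L + U where D = diag(-34, -62, -34, -41, -55).
Jacobi T = -D⁻¹(L+U): T[3,1] = -(1)/(-41) = +0.0244; T[3,3] = 0.
  T[0,:] = [+0.0000 +0.0588 +0.0294 +0.1471 +0.0588]
  T[1,:] = [+0.0484 +0.0000 +0.0968 -0.0645 -0.0806]
  T[2,:] = [-0.0588 +0.0294 +0.0000 +0.1176 +0.0882]
  T[3,:] = [+0.0488 +0.0244 -0.0976 +0.0000 -0.1220]
  T[4,:] = [+0.0545 -0.0909 +0.0364 +0.1091 +0.0000]
|eigenvalues of T|: 0.1762, 0.1462, 0.1462, 0.0601, 0.0601.
spectral radius ρ = 0.1762; 0.1762 < 1 ⇒ converges.

0.1762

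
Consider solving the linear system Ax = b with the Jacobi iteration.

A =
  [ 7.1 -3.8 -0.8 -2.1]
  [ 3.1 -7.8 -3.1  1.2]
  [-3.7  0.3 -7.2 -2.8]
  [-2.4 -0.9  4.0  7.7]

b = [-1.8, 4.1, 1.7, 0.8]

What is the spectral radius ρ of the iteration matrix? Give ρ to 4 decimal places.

0.8564

Diagonal D = diag(7.1, -7.8, -7.2, 7.7); L, U strict lower/upper.
Jacobi: T = -D⁻¹(L+U), T[1,3] = -(1.2)/(-7.8) = +0.1538; T[1,1] = 0.
  T[0,:] = [+0.0000  +0.5352  +0.1127  +0.2958]
  T[1,:] = [+0.3974  +0.0000  -0.3974  +0.1538]
  T[2,:] = [-0.5139  +0.0417  +0.0000  -0.3889]
  T[3,:] = [+0.3117  +0.1169  -0.5195  +0.0000]
|λ(T)| sorted: 0.8564, 0.4940, 0.4940, 0.0482.
ρ = 0.8564; 0.8564 < 1, so it converges for any x₀.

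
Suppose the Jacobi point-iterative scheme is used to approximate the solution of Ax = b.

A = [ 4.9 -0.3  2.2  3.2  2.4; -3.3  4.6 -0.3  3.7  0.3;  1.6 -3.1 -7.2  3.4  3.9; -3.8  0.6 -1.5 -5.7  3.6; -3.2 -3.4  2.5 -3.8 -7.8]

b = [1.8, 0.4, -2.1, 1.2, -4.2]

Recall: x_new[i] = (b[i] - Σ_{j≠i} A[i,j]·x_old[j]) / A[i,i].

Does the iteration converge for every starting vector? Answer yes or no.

Let D = diag(4.9, 4.6, -7.2, -5.7, -7.8); L, U the strict triangles.
T_J = -D⁻¹(L+U): T[2,0] = -(1.6)/(-7.2) = +0.2222; T[2,2] = 0.
  T[0,:] = [+0.0000 +0.0612 -0.4490 -0.6531 -0.4898]
  T[1,:] = [+0.7174 +0.0000 +0.0652 -0.8043 -0.0652]
  T[2,:] = [+0.2222 -0.4306 +0.0000 +0.4722 +0.5417]
  T[3,:] = [-0.6667 +0.1053 -0.2632 +0.0000 +0.6316]
  T[4,:] = [-0.4103 -0.4359 +0.3205 -0.4872 +0.0000]
eigenvalue magnitudes: 1.1768, 0.7842, 0.7842, 0.6543, 0.6543.
ρ(T) = max|λ| = 1.1768; 1.1768 > 1: divergent.

no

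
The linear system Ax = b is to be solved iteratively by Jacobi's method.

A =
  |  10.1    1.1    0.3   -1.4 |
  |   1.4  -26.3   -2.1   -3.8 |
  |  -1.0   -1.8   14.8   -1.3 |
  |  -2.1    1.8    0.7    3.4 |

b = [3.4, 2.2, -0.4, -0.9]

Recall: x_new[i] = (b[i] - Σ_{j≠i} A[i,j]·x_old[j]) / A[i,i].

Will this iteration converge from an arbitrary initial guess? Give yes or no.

yes

Split A = D + L + U, D = diag(10.1, -26.3, 14.8, 3.4).
T_J = -D⁻¹(L+U): T[2,3] = -(-1.3)/(14.8) = +0.0878; T[2,2] = 0.
  T[0,:] = [+0.0000  -0.1089  -0.0297  +0.1386]
  T[1,:] = [+0.0532  +0.0000  -0.0798  -0.1445]
  T[2,:] = [+0.0676  +0.1216  +0.0000  +0.0878]
  T[3,:] = [+0.6176  -0.5294  -0.2059  +0.0000]
|eigenvalues of T|: 0.4026, 0.3349, 0.1136, 0.1136.
spectral radius ρ = 0.4026; 0.4026 < 1 ⇒ converges.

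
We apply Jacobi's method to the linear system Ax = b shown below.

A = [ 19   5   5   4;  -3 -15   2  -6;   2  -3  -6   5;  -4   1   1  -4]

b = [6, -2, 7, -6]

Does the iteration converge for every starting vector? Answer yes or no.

yes

A = D + L + U where D = diag(19, -15, -6, -4).
Jacobi: T = -D⁻¹(L+U), T[2,3] = -(5)/(-6) = +0.8333; T[2,2] = 0.
  T[0,:] = [+0.0000, -0.2632, -0.2632, -0.2105]
  T[1,:] = [-0.2000, +0.0000, +0.1333, -0.4000]
  T[2,:] = [+0.3333, -0.5000, +0.0000, +0.8333]
  T[3,:] = [-1.0000, +0.2500, +0.2500, +0.0000]
|λ(T)| sorted: 0.7534, 0.5149, 0.4771, 0.4771.
ρ = 0.7534; 0.7534 < 1: convergent.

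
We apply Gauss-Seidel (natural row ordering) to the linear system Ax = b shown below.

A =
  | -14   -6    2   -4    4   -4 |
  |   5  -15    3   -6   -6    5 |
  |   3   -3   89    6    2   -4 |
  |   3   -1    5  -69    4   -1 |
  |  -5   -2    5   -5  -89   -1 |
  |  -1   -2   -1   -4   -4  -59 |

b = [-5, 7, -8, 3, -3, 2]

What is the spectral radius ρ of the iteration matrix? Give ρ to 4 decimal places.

0.1835

Let D = diag(-14, -15, 89, -69, -89, -59); L, U the strict triangles.
Gauss-Seidel: T = -(D+L)⁻¹U, row 0 first, T[0,4] = -(4)/(-14) = +0.2857; later rows by forward substitution.
  T[0,:] = [+0.0000  -0.4286  +0.1429  -0.2857  +0.2857  -0.2857]
  T[1,:] = [+0.0000  -0.1429  +0.2476  -0.4952  -0.3048  +0.2381]
  T[2,:] = [+0.0000  +0.0096  +0.0035  -0.0745  -0.0424  +0.0626]
  T[3,:] = [+0.0000  -0.0159  +0.0029  -0.0106  +0.0717  -0.0258]
  T[4,:] = [+0.0000  +0.0287  -0.0136  +0.0236  -0.0156  +0.0044]
  T[5,:] = [+0.0000  +0.0111  -0.0102  +0.0220  +0.0024  -0.0028]
|roots of det(T-λI)|: 0.1835, 0.0546, 0.0546, 0.0328, 0.0036, 0.0000.
spectral radius ρ = 0.1835; 0.1835 < 1 ⇒ converges.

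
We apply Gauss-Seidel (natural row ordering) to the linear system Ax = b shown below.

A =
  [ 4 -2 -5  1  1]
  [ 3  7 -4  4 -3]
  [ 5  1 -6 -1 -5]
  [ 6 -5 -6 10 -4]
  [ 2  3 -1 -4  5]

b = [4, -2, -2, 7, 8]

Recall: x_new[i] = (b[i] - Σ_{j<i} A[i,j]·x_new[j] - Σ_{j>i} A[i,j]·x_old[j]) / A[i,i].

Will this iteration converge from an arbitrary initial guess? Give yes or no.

no

Let D = diag(4, 7, -6, 10, 5); L, U the strict triangles.
GS T = -(D+L)⁻¹U: row 0 first, T[0,3] = -(1)/(4) = -0.2500; later rows by forward substitution.
  T[0,:] = [+0.0000 +0.5000 +1.2500 -0.2500 -0.2500]
  T[1,:] = [+0.0000 -0.2143 +0.0357 -0.4643 +0.5357]
  T[2,:] = [+0.0000 +0.3810 +1.0476 -0.4524 -0.9524]
  T[3,:] = [+0.0000 -0.1786 -0.1036 -0.3536 +0.2464]
  T[4,:] = [+0.0000 -0.1381 -0.3948 +0.0052 -0.2148]
moduli |λ_i(T)| = 1.3191, 0.5494, 0.5494, 0.0191, 0.0000.
ρ = 1.3191; 1.3191 > 1, so it fails to converge.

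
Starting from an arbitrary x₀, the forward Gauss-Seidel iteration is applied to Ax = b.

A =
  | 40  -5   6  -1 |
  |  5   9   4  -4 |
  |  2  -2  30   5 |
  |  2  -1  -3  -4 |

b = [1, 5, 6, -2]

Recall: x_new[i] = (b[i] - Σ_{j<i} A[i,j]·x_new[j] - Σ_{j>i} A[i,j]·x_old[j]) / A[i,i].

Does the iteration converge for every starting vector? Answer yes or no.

A = D + L + U where D = diag(40, 9, 30, -4).
T_GS = -(D+L)⁻¹U: row 0 first, T[0,1] = -(-5)/(40) = +0.1250; later rows by forward substitution.
  T[0,:] = [+0.0000, +0.1250, -0.1500, +0.0250]
  T[1,:] = [+0.0000, -0.0694, -0.3611, +0.4306]
  T[2,:] = [+0.0000, -0.0130, -0.0141, -0.1396]
  T[3,:] = [+0.0000, +0.0896, +0.0258, +0.0096]
|roots of det(T-λI)|: 0.2131, 0.1474, 0.1474, 0.0000.
spectral radius ρ = 0.2131; 0.2131 < 1 ⇒ converges.

yes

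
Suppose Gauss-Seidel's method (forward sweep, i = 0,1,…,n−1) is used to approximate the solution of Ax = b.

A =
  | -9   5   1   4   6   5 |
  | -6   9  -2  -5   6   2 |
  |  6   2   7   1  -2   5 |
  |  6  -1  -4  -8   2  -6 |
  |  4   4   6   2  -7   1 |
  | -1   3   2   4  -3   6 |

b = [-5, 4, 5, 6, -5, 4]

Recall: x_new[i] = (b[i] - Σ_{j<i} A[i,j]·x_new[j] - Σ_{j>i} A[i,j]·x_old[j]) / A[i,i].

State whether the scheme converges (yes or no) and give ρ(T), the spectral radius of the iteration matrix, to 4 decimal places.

Split A = D + L + U, D = diag(-9, 9, 7, -8, -7, 6).
Gauss-Seidel: T = -(D+L)⁻¹U, row 0 first, T[0,2] = -(1)/(-9) = +0.1111; later rows by forward substitution.
  T[0,:] = [+0.0000 +0.5556 +0.1111 +0.4444 +0.6667 +0.5556]
  T[1,:] = [+0.0000 +0.3704 +0.2963 +0.8519 -0.2222 +0.1481]
  T[2,:] = [+0.0000 -0.5820 -0.1799 -0.7672 -0.2222 -1.2328]
  T[3,:] = [+0.0000 +0.6614 +0.1362 +0.6104 +0.8889 +0.2646]
  T[4,:] = [+0.0000 +0.2192 +0.1175 +0.2576 +0.3175 -0.4361]
  T[5,:] = [+0.0000 -0.2299 -0.1017 -0.3743 -0.1376 +0.0350]
|eigenvalues of T|: 1.2869, 0.1899, 0.1792, 0.1792, 0.0134, 0.0000.
ρ(T) = max|λ| = 1.2869; 1.2869 > 1: divergent.

no, ρ = 1.2869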